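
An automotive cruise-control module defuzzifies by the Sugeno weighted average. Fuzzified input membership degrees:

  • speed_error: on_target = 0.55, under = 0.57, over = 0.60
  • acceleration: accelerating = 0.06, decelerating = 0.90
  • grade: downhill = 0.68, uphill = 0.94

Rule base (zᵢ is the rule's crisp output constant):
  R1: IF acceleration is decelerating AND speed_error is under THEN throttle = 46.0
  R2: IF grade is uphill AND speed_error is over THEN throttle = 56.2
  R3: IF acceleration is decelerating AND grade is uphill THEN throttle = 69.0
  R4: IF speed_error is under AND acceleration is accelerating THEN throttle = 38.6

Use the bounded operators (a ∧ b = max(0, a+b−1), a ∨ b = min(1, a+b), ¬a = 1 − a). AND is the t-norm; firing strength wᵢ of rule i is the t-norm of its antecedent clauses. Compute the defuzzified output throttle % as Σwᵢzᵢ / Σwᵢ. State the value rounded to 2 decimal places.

59.42

R1 (z=46.0): decelerating=0.90, under=0.57; AND[max(0, a+b−1)] → w = 0.47
R2 (z=56.2): uphill=0.94, over=0.60; AND[max(0, a+b−1)] → w = 0.54
R3 (z=69.0): decelerating=0.90, uphill=0.94; AND[max(0, a+b−1)] → w = 0.84
R4 (z=38.6): under=0.57, accelerating=0.06; AND[max(0, a+b−1)] → w = 0.00
Weighted average = (0.47·46.0 + 0.54·56.2 + 0.84·69.0 + 0.00·38.6) / (0.47 + 0.54 + 0.84 + 0.00)
  = 109.9280 / 1.8500 = 59.42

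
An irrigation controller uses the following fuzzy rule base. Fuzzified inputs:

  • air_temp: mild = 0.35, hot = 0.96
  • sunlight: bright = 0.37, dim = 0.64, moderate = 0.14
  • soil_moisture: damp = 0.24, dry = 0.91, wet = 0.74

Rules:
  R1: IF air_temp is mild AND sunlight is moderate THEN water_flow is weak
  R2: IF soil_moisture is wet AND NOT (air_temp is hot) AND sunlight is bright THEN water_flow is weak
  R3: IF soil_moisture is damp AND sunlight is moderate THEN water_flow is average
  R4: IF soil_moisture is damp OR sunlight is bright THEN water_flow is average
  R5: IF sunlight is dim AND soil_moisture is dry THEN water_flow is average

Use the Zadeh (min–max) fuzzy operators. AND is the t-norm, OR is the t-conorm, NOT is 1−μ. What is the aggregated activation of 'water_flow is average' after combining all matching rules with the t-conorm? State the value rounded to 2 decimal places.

0.64

R1: mild=0.35, moderate=0.14; AND[min(a, b)] → w = 0.14
R2: wet=0.74, ¬hot=1−0.96=0.04, bright=0.37; AND[min(a, b)] → w = 0.04
R3: damp=0.24, moderate=0.14; AND[min(a, b)] → w = 0.14
R4: damp=0.24, bright=0.37; OR[max(a, b)] → w = 0.37
R5: dim=0.64, dry=0.91; AND[min(a, b)] → w = 0.64
Rules with consequent 'average': {R3, R4, R5} → strengths 0.14, 0.37, 0.64
Aggregate via t-conorm [max(a, b)]: 0.64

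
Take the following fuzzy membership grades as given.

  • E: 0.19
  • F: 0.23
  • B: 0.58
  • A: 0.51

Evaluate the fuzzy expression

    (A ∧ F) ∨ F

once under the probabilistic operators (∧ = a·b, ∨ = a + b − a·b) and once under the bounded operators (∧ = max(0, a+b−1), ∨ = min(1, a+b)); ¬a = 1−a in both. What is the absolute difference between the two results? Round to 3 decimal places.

Under probabilistic:
  A ∧ F = a·b on (0.5100, 0.2300) = 0.1173
  (A ∧ F) ∨ F = a + b − a·b on (0.1173, 0.2300) = 0.3203
  → value = 0.3203
Under bounded:
  A ∧ F = max(0, a+b−1) on (0.51, 0.23) = 0.00
  (A ∧ F) ∨ F = min(1, a+b) on (0.00, 0.23) = 0.23
  → value = 0.2300
|0.3203 − 0.2300| = 0.090

0.090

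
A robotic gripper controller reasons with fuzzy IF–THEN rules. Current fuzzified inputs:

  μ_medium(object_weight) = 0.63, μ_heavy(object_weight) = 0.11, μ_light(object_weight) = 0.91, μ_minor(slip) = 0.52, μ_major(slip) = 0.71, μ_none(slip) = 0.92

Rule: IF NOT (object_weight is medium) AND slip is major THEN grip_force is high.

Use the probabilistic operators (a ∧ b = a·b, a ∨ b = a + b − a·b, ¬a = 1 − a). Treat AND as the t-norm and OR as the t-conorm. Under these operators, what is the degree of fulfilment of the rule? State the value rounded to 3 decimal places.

0.263

firing strength: ¬medium=1−0.63=0.37, major=0.71; AND[a·b] → w = 0.2627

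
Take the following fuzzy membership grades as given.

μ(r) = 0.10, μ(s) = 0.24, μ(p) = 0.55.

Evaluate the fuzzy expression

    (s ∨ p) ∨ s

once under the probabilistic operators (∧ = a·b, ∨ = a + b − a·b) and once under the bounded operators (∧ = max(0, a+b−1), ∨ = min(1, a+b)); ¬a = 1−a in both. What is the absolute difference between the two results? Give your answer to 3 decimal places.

0.260

Under probabilistic:
  s ∨ p = a + b − a·b on (0.2400, 0.5500) = 0.6580
  (s ∨ p) ∨ s = a + b − a·b on (0.6580, 0.2400) = 0.7401
  → value = 0.7401
Under bounded:
  s ∨ p = min(1, a+b) on (0.24, 0.55) = 0.79
  (s ∨ p) ∨ s = min(1, a+b) on (0.79, 0.24) = 1.00
  → value = 1.0000
|0.7401 − 1.0000| = 0.260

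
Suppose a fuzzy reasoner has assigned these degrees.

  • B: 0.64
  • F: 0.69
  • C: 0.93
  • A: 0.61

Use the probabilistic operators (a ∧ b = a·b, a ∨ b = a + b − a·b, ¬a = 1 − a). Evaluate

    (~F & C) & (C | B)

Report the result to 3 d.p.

~F = 1 − 0.6900 = 0.3100
~F & C = a·b on (0.3100, 0.9300) = 0.2883
C | B = a + b − a·b on (0.9300, 0.6400) = 0.9748
(~F & C) & (C | B) = a·b on (0.2883, 0.9748) = 0.2810

0.281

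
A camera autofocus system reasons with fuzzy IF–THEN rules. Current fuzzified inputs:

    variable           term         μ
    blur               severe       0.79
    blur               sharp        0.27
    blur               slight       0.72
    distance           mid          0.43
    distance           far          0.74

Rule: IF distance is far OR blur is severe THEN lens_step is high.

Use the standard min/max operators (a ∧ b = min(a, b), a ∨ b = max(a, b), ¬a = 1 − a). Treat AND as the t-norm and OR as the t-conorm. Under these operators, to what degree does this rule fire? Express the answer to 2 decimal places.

firing strength: far=0.74, severe=0.79; OR[max(a, b)] → w = 0.79

0.79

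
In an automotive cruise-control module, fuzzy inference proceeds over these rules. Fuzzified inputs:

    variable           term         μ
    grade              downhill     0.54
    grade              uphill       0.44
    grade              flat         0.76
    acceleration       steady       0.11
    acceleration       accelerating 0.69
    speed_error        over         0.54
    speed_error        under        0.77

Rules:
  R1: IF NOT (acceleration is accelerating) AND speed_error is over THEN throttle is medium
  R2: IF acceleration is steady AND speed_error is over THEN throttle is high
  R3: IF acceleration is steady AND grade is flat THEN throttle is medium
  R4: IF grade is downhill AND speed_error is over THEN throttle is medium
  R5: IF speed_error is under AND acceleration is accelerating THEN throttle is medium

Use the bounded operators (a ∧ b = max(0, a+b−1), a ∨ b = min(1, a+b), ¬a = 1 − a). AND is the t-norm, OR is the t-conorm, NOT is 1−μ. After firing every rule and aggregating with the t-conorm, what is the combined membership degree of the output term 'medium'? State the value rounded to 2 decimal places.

0.54

R1: ¬accelerating=1−0.69=0.31, over=0.54; AND[max(0, a+b−1)] → w = 0.00
R2: steady=0.11, over=0.54; AND[max(0, a+b−1)] → w = 0.00
R3: steady=0.11, flat=0.76; AND[max(0, a+b−1)] → w = 0.00
R4: downhill=0.54, over=0.54; AND[max(0, a+b−1)] → w = 0.08
R5: under=0.77, accelerating=0.69; AND[max(0, a+b−1)] → w = 0.46
Rules with consequent 'medium': {R1, R3, R4, R5} → strengths 0.00, 0.00, 0.08, 0.46
Aggregate via t-conorm [min(1, a+b)]: 0.54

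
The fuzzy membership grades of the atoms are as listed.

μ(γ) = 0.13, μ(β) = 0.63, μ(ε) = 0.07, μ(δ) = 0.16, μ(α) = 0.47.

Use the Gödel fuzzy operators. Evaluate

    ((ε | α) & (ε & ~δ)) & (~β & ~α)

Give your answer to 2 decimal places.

0.07

ε | α = max(a, b) on (0.07, 0.47) = 0.47
~δ = 1 − 0.16 = 0.84
ε & ~δ = min(a, b) on (0.07, 0.84) = 0.07
(ε | α) & (ε & ~δ) = min(a, b) on (0.47, 0.07) = 0.07
~β = 1 − 0.63 = 0.37
~α = 1 − 0.47 = 0.53
~β & ~α = min(a, b) on (0.37, 0.53) = 0.37
((ε | α) & (ε & ~δ)) & (~β & ~α) = min(a, b) on (0.07, 0.37) = 0.07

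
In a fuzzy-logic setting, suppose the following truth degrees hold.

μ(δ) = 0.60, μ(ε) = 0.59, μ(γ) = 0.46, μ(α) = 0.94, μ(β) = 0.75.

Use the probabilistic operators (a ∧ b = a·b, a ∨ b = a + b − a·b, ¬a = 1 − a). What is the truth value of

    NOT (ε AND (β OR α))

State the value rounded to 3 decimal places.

0.419

β OR α = a + b − a·b on (0.7500, 0.9400) = 0.9850
ε AND (β OR α) = a·b on (0.5900, 0.9850) = 0.5811
NOT (ε AND (β OR α)) = 1 − 0.5811 = 0.4189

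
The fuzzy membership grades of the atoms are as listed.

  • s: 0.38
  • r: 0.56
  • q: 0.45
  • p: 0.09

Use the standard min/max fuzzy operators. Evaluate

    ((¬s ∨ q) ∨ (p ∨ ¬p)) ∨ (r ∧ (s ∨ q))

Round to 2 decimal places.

0.91

¬s = 1 − 0.38 = 0.62
¬s ∨ q = max(a, b) on (0.62, 0.45) = 0.62
¬p = 1 − 0.09 = 0.91
p ∨ ¬p = max(a, b) on (0.09, 0.91) = 0.91
(¬s ∨ q) ∨ (p ∨ ¬p) = max(a, b) on (0.62, 0.91) = 0.91
s ∨ q = max(a, b) on (0.38, 0.45) = 0.45
r ∧ (s ∨ q) = min(a, b) on (0.56, 0.45) = 0.45
((¬s ∨ q) ∨ (p ∨ ¬p)) ∨ (r ∧ (s ∨ q)) = max(a, b) on (0.91, 0.45) = 0.91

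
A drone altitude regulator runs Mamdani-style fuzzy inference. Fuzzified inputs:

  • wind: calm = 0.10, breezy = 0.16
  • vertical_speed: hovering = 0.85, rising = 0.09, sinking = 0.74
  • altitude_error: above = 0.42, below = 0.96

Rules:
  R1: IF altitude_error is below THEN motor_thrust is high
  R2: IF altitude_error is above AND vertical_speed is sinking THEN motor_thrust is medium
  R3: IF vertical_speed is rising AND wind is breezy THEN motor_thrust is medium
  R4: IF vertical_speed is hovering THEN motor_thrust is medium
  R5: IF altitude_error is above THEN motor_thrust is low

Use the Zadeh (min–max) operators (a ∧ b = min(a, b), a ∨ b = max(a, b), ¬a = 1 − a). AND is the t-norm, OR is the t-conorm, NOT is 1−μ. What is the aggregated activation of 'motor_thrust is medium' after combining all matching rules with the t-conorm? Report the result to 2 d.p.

0.85

R1: below=0.96 → w = 0.96
R2: above=0.42, sinking=0.74; AND[min(a, b)] → w = 0.42
R3: rising=0.09, breezy=0.16; AND[min(a, b)] → w = 0.09
R4: hovering=0.85 → w = 0.85
R5: above=0.42 → w = 0.42
Rules with consequent 'medium': {R2, R3, R4} → strengths 0.42, 0.09, 0.85
Aggregate via t-conorm [max(a, b)]: 0.85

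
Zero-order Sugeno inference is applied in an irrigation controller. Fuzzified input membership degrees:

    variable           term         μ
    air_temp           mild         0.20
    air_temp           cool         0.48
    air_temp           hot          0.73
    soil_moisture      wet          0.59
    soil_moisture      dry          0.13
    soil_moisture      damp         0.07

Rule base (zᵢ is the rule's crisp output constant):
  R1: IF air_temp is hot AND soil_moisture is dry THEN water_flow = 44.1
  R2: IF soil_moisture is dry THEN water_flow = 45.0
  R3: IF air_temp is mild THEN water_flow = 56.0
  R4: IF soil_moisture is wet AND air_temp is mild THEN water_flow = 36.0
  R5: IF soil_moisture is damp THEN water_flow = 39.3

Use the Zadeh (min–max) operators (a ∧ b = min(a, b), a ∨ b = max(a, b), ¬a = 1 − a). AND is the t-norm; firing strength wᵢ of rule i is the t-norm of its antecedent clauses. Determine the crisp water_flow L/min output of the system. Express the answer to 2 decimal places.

R1 (z=44.1): hot=0.73, dry=0.13; AND[min(a, b)] → w = 0.13
R2 (z=45.0): dry=0.13 → w = 0.13
R3 (z=56.0): mild=0.20 → w = 0.20
R4 (z=36.0): wet=0.59, mild=0.20; AND[min(a, b)] → w = 0.20
R5 (z=39.3): damp=0.07 → w = 0.07
Weighted average = (0.13·44.1 + 0.13·45.0 + 0.20·56.0 + 0.20·36.0 + 0.07·39.3) / (0.13 + 0.13 + 0.20 + 0.20 + 0.07)
  = 32.7340 / 0.7300 = 44.84

44.84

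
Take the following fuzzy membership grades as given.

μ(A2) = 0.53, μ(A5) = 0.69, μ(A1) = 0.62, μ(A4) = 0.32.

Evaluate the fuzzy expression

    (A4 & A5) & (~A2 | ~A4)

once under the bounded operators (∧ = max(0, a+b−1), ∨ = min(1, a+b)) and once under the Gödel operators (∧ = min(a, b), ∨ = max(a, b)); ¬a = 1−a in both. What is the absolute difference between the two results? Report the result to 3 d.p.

Under bounded:
  A4 & A5 = max(0, a+b−1) on (0.32, 0.69) = 0.01
  ~A2 = 1 − 0.53 = 0.47
  ~A4 = 1 − 0.32 = 0.68
  ~A2 | ~A4 = min(1, a+b) on (0.47, 0.68) = 1.00
  (A4 & A5) & (~A2 | ~A4) = max(0, a+b−1) on (0.01, 1.00) = 0.01
  → value = 0.0100
Under Gödel:
  A4 & A5 = min(a, b) on (0.32, 0.69) = 0.32
  ~A2 = 1 − 0.53 = 0.47
  ~A4 = 1 − 0.32 = 0.68
  ~A2 | ~A4 = max(a, b) on (0.47, 0.68) = 0.68
  (A4 & A5) & (~A2 | ~A4) = min(a, b) on (0.32, 0.68) = 0.32
  → value = 0.3200
|0.0100 − 0.3200| = 0.310

0.310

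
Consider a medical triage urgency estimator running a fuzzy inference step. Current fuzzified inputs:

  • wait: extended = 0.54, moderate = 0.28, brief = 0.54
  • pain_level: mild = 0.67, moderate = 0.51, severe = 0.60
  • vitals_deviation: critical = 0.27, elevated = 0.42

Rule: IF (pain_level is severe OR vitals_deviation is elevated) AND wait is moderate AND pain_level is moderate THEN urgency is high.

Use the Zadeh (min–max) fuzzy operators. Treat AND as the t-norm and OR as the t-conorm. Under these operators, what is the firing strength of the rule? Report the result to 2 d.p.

0.28

firing strength: (severe=0.60 OR elevated=0.42) = 0.60; AND[min(a, b)] with moderate=0.28, moderate=0.51 → w = 0.28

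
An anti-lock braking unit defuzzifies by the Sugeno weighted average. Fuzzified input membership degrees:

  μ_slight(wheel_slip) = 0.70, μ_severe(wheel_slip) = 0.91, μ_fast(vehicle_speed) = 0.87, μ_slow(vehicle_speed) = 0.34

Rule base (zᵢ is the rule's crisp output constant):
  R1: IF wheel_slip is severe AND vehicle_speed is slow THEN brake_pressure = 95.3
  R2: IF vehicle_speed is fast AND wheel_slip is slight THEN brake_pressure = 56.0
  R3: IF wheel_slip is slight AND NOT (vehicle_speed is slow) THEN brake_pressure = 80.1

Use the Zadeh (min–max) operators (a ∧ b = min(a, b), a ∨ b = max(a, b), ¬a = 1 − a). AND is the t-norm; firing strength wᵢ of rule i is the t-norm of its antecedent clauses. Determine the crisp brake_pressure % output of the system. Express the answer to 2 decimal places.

73.22

R1 (z=95.3): severe=0.91, slow=0.34; AND[min(a, b)] → w = 0.34
R2 (z=56.0): fast=0.87, slight=0.70; AND[min(a, b)] → w = 0.70
R3 (z=80.1): slight=0.70, ¬slow=1−0.34=0.66; AND[min(a, b)] → w = 0.66
Weighted average = (0.34·95.3 + 0.70·56.0 + 0.66·80.1) / (0.34 + 0.70 + 0.66)
  = 124.4680 / 1.7000 = 73.22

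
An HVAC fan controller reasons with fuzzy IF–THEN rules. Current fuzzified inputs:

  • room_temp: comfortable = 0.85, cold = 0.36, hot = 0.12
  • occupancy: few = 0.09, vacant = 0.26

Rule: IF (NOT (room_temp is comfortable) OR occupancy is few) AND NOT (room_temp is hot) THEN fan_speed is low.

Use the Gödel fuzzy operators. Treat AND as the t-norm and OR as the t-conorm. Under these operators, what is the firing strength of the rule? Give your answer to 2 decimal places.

0.15

firing strength: (¬comfortable=1−0.85=0.15 OR few=0.09) = 0.15; AND[min(a, b)] with ¬hot=1−0.12=0.88 → w = 0.15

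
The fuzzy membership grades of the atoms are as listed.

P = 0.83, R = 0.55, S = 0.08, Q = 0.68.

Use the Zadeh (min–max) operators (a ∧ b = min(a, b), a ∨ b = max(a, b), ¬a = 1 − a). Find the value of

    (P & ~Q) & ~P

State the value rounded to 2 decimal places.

0.17

~Q = 1 − 0.68 = 0.32
P & ~Q = min(a, b) on (0.83, 0.32) = 0.32
~P = 1 − 0.83 = 0.17
(P & ~Q) & ~P = min(a, b) on (0.32, 0.17) = 0.17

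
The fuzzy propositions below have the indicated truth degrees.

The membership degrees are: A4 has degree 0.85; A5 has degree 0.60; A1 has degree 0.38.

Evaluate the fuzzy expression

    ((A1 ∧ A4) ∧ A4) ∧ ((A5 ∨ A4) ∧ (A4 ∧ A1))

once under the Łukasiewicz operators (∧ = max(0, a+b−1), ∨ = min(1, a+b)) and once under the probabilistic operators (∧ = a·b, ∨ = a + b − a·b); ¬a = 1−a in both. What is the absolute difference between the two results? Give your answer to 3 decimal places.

Under Łukasiewicz:
  A1 ∧ A4 = max(0, a+b−1) on (0.38, 0.85) = 0.23
  (A1 ∧ A4) ∧ A4 = max(0, a+b−1) on (0.23, 0.85) = 0.08
  A5 ∨ A4 = min(1, a+b) on (0.60, 0.85) = 1.00
  A4 ∧ A1 = max(0, a+b−1) on (0.85, 0.38) = 0.23
  (A5 ∨ A4) ∧ (A4 ∧ A1) = max(0, a+b−1) on (1.00, 0.23) = 0.23
  ((A1 ∧ A4) ∧ A4) ∧ ((A5 ∨ A4) ∧ (A4 ∧ A1)) = max(0, a+b−1) on (0.08, 0.23) = 0.00
  → value = 0.0000
Under probabilistic:
  A1 ∧ A4 = a·b on (0.3800, 0.8500) = 0.3230
  (A1 ∧ A4) ∧ A4 = a·b on (0.3230, 0.8500) = 0.2746
  A5 ∨ A4 = a + b − a·b on (0.6000, 0.8500) = 0.9400
  A4 ∧ A1 = a·b on (0.8500, 0.3800) = 0.3230
  (A5 ∨ A4) ∧ (A4 ∧ A1) = a·b on (0.9400, 0.3230) = 0.3036
  ((A1 ∧ A4) ∧ A4) ∧ ((A5 ∨ A4) ∧ (A4 ∧ A1)) = a·b on (0.2746, 0.3036) = 0.0834
  → value = 0.0834
|0.0000 − 0.0834| = 0.083

0.083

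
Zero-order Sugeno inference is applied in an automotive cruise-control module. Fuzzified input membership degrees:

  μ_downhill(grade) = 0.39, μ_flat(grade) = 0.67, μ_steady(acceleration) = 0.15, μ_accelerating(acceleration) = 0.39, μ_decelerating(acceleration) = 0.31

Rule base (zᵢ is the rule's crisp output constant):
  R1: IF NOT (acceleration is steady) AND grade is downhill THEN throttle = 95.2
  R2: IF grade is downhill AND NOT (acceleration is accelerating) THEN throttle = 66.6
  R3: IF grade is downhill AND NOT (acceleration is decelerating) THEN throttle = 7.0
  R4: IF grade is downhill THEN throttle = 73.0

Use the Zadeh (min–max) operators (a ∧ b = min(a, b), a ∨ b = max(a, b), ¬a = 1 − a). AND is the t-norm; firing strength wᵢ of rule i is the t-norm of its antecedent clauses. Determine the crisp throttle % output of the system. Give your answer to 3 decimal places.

R1 (z=95.2): ¬steady=1−0.15=0.85, downhill=0.39; AND[min(a, b)] → w = 0.39
R2 (z=66.6): downhill=0.39, ¬accelerating=1−0.39=0.61; AND[min(a, b)] → w = 0.39
R3 (z=7.0): downhill=0.39, ¬decelerating=1−0.31=0.69; AND[min(a, b)] → w = 0.39
R4 (z=73.0): downhill=0.39 → w = 0.39
Weighted average = (0.39·95.2 + 0.39·66.6 + 0.39·7.0 + 0.39·73.0) / (0.39 + 0.39 + 0.39 + 0.39)
  = 94.3020 / 1.5600 = 60.450

60.450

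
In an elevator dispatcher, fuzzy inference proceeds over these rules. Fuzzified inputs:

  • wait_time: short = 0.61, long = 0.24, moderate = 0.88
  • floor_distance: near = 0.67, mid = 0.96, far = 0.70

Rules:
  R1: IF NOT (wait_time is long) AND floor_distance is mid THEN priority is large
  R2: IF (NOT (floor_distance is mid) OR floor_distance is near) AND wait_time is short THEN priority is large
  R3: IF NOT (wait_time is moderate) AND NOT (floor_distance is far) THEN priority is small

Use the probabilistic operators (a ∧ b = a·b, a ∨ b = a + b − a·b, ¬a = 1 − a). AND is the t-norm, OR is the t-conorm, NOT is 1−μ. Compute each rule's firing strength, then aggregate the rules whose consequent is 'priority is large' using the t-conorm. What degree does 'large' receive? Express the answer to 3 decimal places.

R1: ¬long=1−0.24=0.76, mid=0.96; AND[a·b] → w = 0.7296
R2: (¬mid=1−0.96=0.04 OR near=0.67) = 0.6832; AND[a·b] with short=0.61 → w = 0.4168
R3: ¬moderate=1−0.88=0.12, ¬far=1−0.70=0.30; AND[a·b] → w = 0.0360
Rules with consequent 'large': {R1, R2} → strengths 0.7296, 0.4168
Aggregate via t-conorm [a + b − a·b]: 0.8423

0.842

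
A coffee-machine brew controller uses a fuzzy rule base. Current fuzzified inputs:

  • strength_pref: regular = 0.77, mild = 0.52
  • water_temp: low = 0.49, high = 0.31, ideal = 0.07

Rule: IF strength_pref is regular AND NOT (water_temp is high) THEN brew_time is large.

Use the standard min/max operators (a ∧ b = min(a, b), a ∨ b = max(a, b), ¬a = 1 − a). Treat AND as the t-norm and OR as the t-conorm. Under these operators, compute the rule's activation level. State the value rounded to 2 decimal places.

firing strength: regular=0.77, ¬high=1−0.31=0.69; AND[min(a, b)] → w = 0.69

0.69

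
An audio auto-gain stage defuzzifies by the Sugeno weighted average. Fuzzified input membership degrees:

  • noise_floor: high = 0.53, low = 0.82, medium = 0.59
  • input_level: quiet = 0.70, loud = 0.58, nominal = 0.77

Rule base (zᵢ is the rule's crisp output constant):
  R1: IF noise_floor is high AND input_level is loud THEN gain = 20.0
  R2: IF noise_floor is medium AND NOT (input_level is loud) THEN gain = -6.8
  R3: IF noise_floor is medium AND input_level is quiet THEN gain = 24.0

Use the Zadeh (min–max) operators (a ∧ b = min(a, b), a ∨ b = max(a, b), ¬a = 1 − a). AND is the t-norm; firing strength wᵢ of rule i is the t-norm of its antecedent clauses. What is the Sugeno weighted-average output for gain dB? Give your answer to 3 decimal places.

14.223

R1 (z=20.0): high=0.53, loud=0.58; AND[min(a, b)] → w = 0.53
R2 (z=-6.8): medium=0.59, ¬loud=1−0.58=0.42; AND[min(a, b)] → w = 0.42
R3 (z=24.0): medium=0.59, quiet=0.70; AND[min(a, b)] → w = 0.59
Weighted average = (0.53·20.0 + 0.42·-6.8 + 0.59·24.0) / (0.53 + 0.42 + 0.59)
  = 21.9040 / 1.5400 = 14.223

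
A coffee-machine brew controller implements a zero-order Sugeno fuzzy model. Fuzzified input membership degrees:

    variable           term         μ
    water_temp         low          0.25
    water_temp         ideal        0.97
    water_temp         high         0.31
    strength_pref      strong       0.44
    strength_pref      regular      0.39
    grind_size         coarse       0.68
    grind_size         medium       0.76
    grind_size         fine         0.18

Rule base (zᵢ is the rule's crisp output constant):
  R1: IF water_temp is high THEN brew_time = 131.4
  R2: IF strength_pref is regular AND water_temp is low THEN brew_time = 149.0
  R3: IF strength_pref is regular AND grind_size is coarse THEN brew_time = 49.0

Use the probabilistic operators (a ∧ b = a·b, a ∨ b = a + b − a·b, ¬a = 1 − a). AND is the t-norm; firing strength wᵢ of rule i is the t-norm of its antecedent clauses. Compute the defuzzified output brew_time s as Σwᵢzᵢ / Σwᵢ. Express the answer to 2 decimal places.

101.47

R1 (z=131.4): high=0.31 → w = 0.3100
R2 (z=149.0): regular=0.39, low=0.25; AND[a·b] → w = 0.0975
R3 (z=49.0): regular=0.39, coarse=0.68; AND[a·b] → w = 0.2652
Weighted average = (0.3100·131.4 + 0.0975·149.0 + 0.2652·49.0) / (0.3100 + 0.0975 + 0.2652)
  = 68.2563 / 0.6727 = 101.47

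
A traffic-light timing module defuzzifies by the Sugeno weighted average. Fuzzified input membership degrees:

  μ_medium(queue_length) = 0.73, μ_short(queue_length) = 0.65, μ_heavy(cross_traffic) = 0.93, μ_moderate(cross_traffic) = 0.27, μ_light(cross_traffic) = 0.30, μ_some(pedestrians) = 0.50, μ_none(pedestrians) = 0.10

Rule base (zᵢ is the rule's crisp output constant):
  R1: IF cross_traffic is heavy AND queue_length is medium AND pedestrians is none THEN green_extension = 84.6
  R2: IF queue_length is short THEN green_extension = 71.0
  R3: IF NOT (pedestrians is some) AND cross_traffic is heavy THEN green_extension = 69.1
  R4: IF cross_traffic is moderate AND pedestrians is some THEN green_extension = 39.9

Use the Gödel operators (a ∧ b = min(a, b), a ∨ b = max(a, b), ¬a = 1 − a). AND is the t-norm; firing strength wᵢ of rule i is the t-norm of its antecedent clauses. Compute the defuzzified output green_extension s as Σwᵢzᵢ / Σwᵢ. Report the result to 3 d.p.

R1 (z=84.6): heavy=0.93, medium=0.73, none=0.10; AND[min(a, b)] → w = 0.10
R2 (z=71.0): short=0.65 → w = 0.65
R3 (z=69.1): ¬some=1−0.50=0.50, heavy=0.93; AND[min(a, b)] → w = 0.50
R4 (z=39.9): moderate=0.27, some=0.50; AND[min(a, b)] → w = 0.27
Weighted average = (0.10·84.6 + 0.65·71.0 + 0.50·69.1 + 0.27·39.9) / (0.10 + 0.65 + 0.50 + 0.27)
  = 99.9330 / 1.5200 = 65.745

65.745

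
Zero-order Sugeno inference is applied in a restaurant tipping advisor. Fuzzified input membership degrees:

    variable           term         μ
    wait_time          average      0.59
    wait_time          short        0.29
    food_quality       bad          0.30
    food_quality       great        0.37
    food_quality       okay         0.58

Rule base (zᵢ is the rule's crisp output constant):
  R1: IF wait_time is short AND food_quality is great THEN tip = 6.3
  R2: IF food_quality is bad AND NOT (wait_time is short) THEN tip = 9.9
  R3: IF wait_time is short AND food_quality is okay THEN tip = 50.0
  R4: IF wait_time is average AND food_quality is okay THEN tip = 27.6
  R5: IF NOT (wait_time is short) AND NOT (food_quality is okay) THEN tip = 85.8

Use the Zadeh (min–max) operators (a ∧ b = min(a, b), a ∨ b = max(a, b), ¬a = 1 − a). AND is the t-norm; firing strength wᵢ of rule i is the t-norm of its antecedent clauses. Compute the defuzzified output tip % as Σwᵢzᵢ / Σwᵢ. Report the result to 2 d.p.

37.95

R1 (z=6.3): short=0.29, great=0.37; AND[min(a, b)] → w = 0.29
R2 (z=9.9): bad=0.30, ¬short=1−0.29=0.71; AND[min(a, b)] → w = 0.30
R3 (z=50.0): short=0.29, okay=0.58; AND[min(a, b)] → w = 0.29
R4 (z=27.6): average=0.59, okay=0.58; AND[min(a, b)] → w = 0.58
R5 (z=85.8): ¬short=1−0.29=0.71, ¬okay=1−0.58=0.42; AND[min(a, b)] → w = 0.42
Weighted average = (0.29·6.3 + 0.30·9.9 + 0.29·50.0 + 0.58·27.6 + 0.42·85.8) / (0.29 + 0.30 + 0.29 + 0.58 + 0.42)
  = 71.3410 / 1.8800 = 37.95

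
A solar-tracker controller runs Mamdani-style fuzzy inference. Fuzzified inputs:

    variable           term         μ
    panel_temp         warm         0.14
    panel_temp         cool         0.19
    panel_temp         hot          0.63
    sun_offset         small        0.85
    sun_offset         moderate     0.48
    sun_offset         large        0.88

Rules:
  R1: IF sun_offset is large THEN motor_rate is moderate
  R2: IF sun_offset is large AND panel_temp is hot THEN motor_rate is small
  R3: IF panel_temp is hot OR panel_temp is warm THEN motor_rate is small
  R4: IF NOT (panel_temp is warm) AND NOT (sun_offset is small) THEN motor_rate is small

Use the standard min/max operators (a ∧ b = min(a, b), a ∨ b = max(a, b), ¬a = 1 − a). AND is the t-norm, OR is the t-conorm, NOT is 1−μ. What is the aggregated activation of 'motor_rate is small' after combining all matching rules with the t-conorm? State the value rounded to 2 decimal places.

R1: large=0.88 → w = 0.88
R2: large=0.88, hot=0.63; AND[min(a, b)] → w = 0.63
R3: hot=0.63, warm=0.14; OR[max(a, b)] → w = 0.63
R4: ¬warm=1−0.14=0.86, ¬small=1−0.85=0.15; AND[min(a, b)] → w = 0.15
Rules with consequent 'small': {R2, R3, R4} → strengths 0.63, 0.63, 0.15
Aggregate via t-conorm [max(a, b)]: 0.63

0.63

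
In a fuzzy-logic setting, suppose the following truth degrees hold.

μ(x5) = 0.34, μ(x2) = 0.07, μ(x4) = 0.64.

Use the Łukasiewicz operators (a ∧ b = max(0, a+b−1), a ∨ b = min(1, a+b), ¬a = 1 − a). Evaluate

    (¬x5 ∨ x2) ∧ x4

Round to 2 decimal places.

¬x5 = 1 − 0.34 = 0.66
¬x5 ∨ x2 = min(1, a+b) on (0.66, 0.07) = 0.73
(¬x5 ∨ x2) ∧ x4 = max(0, a+b−1) on (0.73, 0.64) = 0.37

0.37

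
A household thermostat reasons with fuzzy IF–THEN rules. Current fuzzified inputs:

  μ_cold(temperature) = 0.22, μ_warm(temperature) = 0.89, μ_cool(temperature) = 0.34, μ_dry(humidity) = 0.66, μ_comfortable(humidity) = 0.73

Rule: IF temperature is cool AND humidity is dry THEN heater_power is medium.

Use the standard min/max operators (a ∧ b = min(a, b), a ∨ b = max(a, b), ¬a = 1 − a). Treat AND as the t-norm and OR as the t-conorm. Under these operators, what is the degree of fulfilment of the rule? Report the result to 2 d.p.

0.34

firing strength: cool=0.34, dry=0.66; AND[min(a, b)] → w = 0.34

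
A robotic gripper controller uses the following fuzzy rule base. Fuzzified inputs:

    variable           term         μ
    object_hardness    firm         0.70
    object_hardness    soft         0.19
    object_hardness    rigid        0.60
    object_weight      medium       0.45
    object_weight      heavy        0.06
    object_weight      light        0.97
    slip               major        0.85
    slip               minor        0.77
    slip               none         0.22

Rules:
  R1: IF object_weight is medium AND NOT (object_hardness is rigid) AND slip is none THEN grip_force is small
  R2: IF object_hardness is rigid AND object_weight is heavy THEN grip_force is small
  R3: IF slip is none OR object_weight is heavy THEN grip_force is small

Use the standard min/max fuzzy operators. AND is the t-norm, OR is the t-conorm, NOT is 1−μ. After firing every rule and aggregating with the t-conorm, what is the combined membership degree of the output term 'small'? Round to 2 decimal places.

0.22

R1: medium=0.45, ¬rigid=1−0.60=0.40, none=0.22; AND[min(a, b)] → w = 0.22
R2: rigid=0.60, heavy=0.06; AND[min(a, b)] → w = 0.06
R3: none=0.22, heavy=0.06; OR[max(a, b)] → w = 0.22
Rules with consequent 'small': {R1, R2, R3} → strengths 0.22, 0.06, 0.22
Aggregate via t-conorm [max(a, b)]: 0.22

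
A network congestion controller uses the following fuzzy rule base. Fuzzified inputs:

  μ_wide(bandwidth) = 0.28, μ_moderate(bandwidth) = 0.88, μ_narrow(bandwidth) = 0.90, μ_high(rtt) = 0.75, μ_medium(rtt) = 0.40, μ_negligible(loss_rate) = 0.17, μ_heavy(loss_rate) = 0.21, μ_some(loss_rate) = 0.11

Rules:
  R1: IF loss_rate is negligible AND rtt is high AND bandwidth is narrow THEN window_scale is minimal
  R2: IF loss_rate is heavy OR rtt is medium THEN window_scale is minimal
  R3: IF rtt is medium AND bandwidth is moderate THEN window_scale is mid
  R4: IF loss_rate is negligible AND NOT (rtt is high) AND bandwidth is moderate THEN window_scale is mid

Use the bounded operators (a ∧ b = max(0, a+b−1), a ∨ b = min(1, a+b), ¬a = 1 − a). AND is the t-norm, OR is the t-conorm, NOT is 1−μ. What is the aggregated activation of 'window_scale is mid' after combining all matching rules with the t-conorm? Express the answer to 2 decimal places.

0.28

R1: negligible=0.17, high=0.75, narrow=0.90; AND[max(0, a+b−1)] → w = 0.00
R2: heavy=0.21, medium=0.40; OR[min(1, a+b)] → w = 0.61
R3: medium=0.40, moderate=0.88; AND[max(0, a+b−1)] → w = 0.28
R4: negligible=0.17, ¬high=1−0.75=0.25, moderate=0.88; AND[max(0, a+b−1)] → w = 0.00
Rules with consequent 'mid': {R3, R4} → strengths 0.28, 0.00
Aggregate via t-conorm [min(1, a+b)]: 0.28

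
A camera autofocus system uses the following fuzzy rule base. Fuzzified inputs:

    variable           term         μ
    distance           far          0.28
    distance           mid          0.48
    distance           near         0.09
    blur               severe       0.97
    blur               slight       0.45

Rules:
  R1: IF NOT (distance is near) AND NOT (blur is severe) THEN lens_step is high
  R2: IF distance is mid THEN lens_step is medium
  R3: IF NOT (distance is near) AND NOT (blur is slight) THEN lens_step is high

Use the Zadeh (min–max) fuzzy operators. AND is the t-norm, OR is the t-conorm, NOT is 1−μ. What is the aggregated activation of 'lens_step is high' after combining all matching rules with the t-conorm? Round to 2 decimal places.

0.55

R1: ¬near=1−0.09=0.91, ¬severe=1−0.97=0.03; AND[min(a, b)] → w = 0.03
R2: mid=0.48 → w = 0.48
R3: ¬near=1−0.09=0.91, ¬slight=1−0.45=0.55; AND[min(a, b)] → w = 0.55
Rules with consequent 'high': {R1, R3} → strengths 0.03, 0.55
Aggregate via t-conorm [max(a, b)]: 0.55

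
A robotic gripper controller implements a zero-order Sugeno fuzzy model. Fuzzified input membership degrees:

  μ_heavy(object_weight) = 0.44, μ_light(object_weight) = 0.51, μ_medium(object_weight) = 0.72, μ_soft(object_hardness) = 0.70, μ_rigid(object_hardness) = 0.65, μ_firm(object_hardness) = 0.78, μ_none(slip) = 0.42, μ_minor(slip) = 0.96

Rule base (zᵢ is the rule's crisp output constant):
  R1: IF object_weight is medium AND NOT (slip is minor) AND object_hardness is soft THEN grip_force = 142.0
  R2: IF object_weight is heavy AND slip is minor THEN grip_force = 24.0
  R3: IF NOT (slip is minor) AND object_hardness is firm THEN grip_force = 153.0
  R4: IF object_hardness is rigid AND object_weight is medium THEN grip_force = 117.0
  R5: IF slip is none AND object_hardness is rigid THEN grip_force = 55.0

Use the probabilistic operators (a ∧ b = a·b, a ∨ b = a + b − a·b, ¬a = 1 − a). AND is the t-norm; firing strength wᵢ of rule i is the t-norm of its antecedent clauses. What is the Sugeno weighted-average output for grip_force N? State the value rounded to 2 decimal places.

72.07

R1 (z=142.0): medium=0.72, ¬minor=1−0.96=0.04, soft=0.70; AND[a·b] → w = 0.0202
R2 (z=24.0): heavy=0.44, minor=0.96; AND[a·b] → w = 0.4224
R3 (z=153.0): ¬minor=1−0.96=0.04, firm=0.78; AND[a·b] → w = 0.0312
R4 (z=117.0): rigid=0.65, medium=0.72; AND[a·b] → w = 0.4680
R5 (z=55.0): none=0.42, rigid=0.65; AND[a·b] → w = 0.2730
Weighted average = (0.0202·142.0 + 0.4224·24.0 + 0.0312·153.0 + 0.4680·117.0 + 0.2730·55.0) / (0.0202 + 0.4224 + 0.0312 + 0.4680 + 0.2730)
  = 87.5449 / 1.2148 = 72.07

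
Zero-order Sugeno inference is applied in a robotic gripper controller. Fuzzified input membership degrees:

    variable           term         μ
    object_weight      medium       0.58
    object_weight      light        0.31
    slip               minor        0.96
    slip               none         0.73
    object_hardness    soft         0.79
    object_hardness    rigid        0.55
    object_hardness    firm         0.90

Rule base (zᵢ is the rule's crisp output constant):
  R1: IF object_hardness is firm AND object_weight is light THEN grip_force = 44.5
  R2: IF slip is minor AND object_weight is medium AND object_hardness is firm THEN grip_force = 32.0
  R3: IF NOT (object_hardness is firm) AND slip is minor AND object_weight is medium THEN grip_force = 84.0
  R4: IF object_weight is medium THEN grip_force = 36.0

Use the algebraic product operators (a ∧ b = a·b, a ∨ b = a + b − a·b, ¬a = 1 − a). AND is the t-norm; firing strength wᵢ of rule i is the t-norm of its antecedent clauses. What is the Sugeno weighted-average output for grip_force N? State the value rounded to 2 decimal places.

R1 (z=44.5): firm=0.90, light=0.31; AND[a·b] → w = 0.2790
R2 (z=32.0): minor=0.96, medium=0.58, firm=0.90; AND[a·b] → w = 0.5011
R3 (z=84.0): ¬firm=1−0.90=0.10, minor=0.96, medium=0.58; AND[a·b] → w = 0.0557
R4 (z=36.0): medium=0.58 → w = 0.5800
Weighted average = (0.2790·44.5 + 0.5011·32.0 + 0.0557·84.0 + 0.5800·36.0) / (0.2790 + 0.5011 + 0.0557 + 0.5800)
  = 54.0085 / 1.4158 = 38.15

38.15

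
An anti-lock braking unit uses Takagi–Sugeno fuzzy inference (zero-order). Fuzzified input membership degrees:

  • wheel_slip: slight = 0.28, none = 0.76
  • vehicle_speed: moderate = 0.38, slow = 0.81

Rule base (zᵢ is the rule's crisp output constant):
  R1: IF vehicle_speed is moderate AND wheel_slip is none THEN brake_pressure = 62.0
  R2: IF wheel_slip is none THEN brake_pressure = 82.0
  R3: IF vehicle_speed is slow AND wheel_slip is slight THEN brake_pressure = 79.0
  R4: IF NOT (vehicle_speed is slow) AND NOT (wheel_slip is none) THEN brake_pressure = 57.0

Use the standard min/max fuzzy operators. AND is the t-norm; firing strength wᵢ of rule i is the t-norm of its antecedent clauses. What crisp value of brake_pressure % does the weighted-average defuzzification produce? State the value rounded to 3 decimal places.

R1 (z=62.0): moderate=0.38, none=0.76; AND[min(a, b)] → w = 0.38
R2 (z=82.0): none=0.76 → w = 0.76
R3 (z=79.0): slow=0.81, slight=0.28; AND[min(a, b)] → w = 0.28
R4 (z=57.0): ¬slow=1−0.81=0.19, ¬none=1−0.76=0.24; AND[min(a, b)] → w = 0.19
Weighted average = (0.38·62.0 + 0.76·82.0 + 0.28·79.0 + 0.19·57.0) / (0.38 + 0.76 + 0.28 + 0.19)
  = 118.8300 / 1.6100 = 73.807

73.807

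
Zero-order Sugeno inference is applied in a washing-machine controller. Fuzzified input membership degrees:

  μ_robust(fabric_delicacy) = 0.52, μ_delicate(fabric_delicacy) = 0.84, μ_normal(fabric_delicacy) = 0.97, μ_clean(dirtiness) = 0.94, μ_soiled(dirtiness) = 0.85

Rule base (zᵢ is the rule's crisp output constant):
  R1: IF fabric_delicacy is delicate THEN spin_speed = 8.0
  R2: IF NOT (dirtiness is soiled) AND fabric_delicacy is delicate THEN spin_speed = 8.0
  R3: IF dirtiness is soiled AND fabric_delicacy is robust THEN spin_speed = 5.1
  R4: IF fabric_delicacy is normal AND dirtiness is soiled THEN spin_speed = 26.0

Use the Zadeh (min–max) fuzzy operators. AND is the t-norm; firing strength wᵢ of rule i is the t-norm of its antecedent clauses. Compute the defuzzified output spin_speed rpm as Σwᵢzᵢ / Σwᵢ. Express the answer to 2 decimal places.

R1 (z=8.0): delicate=0.84 → w = 0.84
R2 (z=8.0): ¬soiled=1−0.85=0.15, delicate=0.84; AND[min(a, b)] → w = 0.15
R3 (z=5.1): soiled=0.85, robust=0.52; AND[min(a, b)] → w = 0.52
R4 (z=26.0): normal=0.97, soiled=0.85; AND[min(a, b)] → w = 0.85
Weighted average = (0.84·8.0 + 0.15·8.0 + 0.52·5.1 + 0.85·26.0) / (0.84 + 0.15 + 0.52 + 0.85)
  = 32.6720 / 2.3600 = 13.84

13.84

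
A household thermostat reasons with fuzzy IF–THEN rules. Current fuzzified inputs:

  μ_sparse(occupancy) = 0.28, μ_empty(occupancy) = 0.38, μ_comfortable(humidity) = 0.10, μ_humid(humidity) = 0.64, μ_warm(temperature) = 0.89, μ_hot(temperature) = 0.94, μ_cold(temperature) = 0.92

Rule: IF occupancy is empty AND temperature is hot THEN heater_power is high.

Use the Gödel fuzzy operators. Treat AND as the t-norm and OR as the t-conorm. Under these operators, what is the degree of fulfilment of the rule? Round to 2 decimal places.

0.38

firing strength: empty=0.38, hot=0.94; AND[min(a, b)] → w = 0.38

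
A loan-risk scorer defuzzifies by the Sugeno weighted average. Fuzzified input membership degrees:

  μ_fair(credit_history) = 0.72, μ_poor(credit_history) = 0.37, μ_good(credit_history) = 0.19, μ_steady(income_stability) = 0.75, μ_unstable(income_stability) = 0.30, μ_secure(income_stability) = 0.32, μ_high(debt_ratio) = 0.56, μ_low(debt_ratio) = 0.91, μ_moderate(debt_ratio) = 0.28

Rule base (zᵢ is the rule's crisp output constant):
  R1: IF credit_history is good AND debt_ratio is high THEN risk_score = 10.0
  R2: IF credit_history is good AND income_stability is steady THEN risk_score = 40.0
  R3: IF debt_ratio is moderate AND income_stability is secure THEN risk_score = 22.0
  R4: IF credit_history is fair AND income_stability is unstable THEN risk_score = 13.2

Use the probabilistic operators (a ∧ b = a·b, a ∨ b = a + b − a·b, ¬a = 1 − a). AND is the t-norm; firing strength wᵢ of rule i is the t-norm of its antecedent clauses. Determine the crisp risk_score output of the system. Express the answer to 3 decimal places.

R1 (z=10.0): good=0.19, high=0.56; AND[a·b] → w = 0.1064
R2 (z=40.0): good=0.19, steady=0.75; AND[a·b] → w = 0.1425
R3 (z=22.0): moderate=0.28, secure=0.32; AND[a·b] → w = 0.0896
R4 (z=13.2): fair=0.72, unstable=0.30; AND[a·b] → w = 0.2160
Weighted average = (0.1064·10.0 + 0.1425·40.0 + 0.0896·22.0 + 0.2160·13.2) / (0.1064 + 0.1425 + 0.0896 + 0.2160)
  = 11.5864 / 0.5545 = 20.895

20.895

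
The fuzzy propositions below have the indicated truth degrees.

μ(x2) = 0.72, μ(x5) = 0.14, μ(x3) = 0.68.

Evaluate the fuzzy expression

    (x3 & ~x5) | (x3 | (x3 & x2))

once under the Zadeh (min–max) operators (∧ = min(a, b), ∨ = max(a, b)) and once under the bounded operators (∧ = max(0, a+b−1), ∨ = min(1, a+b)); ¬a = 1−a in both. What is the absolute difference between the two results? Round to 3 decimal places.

Under Zadeh (min–max):
  ~x5 = 1 − 0.14 = 0.86
  x3 & ~x5 = min(a, b) on (0.68, 0.86) = 0.68
  x3 & x2 = min(a, b) on (0.68, 0.72) = 0.68
  x3 | (x3 & x2) = max(a, b) on (0.68, 0.68) = 0.68
  (x3 & ~x5) | (x3 | (x3 & x2)) = max(a, b) on (0.68, 0.68) = 0.68
  → value = 0.6800
Under bounded:
  ~x5 = 1 − 0.14 = 0.86
  x3 & ~x5 = max(0, a+b−1) on (0.68, 0.86) = 0.54
  x3 & x2 = max(0, a+b−1) on (0.68, 0.72) = 0.40
  x3 | (x3 & x2) = min(1, a+b) on (0.68, 0.40) = 1.00
  (x3 & ~x5) | (x3 | (x3 & x2)) = min(1, a+b) on (0.54, 1.00) = 1.00
  → value = 1.0000
|0.6800 − 1.0000| = 0.320

0.320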